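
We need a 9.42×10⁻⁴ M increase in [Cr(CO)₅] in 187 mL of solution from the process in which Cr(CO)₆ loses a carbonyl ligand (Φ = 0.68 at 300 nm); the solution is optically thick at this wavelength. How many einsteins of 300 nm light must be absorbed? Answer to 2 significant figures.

2.6×10⁻⁴ einstein

Product: (9.42×10⁻⁴ M)(0.187 L) = 1.762×10⁻⁴ mol.
Photons that must be absorbed: 1.762×10⁻⁴ / 0.68 = 2.591×10⁻⁴ mol.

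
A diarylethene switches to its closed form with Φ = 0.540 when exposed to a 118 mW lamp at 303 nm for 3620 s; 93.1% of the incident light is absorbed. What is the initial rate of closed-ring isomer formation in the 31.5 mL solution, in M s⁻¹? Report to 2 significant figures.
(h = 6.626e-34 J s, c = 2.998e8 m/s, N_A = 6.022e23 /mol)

4.8e-6 M s⁻¹

Photon energy at 303 nm: hc/λ = (6.626e-34)(2.998e8)/(303e-9) = 6.556e-19 J.
Energy delivered: (118 mW)(3620 s) = 427.2 J.
Photons incident: 427.2 / 6.556e-19 = 6.516e20, i.e. 6.516e20/6.022e23 = 0.001082 mol.
Photons absorbed: 0.931 × 0.001082 = 0.001007 mol.
Product formed: 0.540 × 0.001007 = 5.438e-4 mol.
Rate: 5.438e-4 mol / (3620 s × 0.0315 L) = 4.8e-6 M s⁻¹.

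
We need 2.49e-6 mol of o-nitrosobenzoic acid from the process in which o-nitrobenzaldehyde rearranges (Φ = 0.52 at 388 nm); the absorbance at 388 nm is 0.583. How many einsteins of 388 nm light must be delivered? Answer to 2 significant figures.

6.5e-6 einstein

Photons that must be absorbed: 2.49e-6 / 0.52 = 4.788e-6 mol.
Fraction absorbed: 1 − 10^(−0.583) = 0.7388.
Incident photons needed: 4.788e-6 / 0.7388 = 6.481e-6 mol.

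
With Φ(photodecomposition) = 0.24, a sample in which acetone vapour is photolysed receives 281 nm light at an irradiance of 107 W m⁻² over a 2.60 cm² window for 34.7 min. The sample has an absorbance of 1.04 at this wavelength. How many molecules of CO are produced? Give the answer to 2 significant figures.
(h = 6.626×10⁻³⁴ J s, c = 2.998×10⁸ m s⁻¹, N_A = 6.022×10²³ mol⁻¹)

1.8×10¹⁹ molecules

Photon energy at 281 nm: hc/λ = (6.626×10⁻³⁴)(2.998×10⁸)/(281×10⁻⁹) = 7.069×10⁻¹⁹ J.
Energy delivered: (107 W m⁻²)(2.60×10⁻⁴ m²)(2082 s) = 57.92 J.
Photons incident: 57.92 / 7.069×10⁻¹⁹ = 8.194×10¹⁹, i.e. 8.194×10¹⁹/6.022×10²³ = 1.361×10⁻⁴ mol.
Fraction absorbed: 1 − 10^(−1.04) = 0.9088.
Photons absorbed: 0.9088 × 1.361×10⁻⁴ = 1.237×10⁻⁴ mol.
Product: Φ × n_abs = 0.24 × 1.237×10⁻⁴ = 2.969×10⁻⁵ mol.
As a count: 2.969×10⁻⁵ × 6.022×10²³ = 1.8×10¹⁹.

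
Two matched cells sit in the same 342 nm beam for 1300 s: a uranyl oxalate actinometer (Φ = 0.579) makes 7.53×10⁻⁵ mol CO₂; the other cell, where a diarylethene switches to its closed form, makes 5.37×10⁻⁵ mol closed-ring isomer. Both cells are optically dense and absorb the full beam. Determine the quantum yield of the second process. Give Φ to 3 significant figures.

Φ = 0.413

Photons absorbed by the actinometer: 7.53×10⁻⁵ / 0.579 = 1.301×10⁻⁴ mol.
Φ(unknown) = 5.37×10⁻⁵ / 1.301×10⁻⁴ = 0.413.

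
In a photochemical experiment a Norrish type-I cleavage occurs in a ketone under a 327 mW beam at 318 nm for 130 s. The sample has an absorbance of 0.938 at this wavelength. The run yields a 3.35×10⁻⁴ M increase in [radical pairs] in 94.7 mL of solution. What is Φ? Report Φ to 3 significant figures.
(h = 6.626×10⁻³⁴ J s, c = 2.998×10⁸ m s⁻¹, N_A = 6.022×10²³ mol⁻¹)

Product: (3.35×10⁻⁴ M)(0.0947 L) = 3.172×10⁻⁵ mol.
Photon energy at 318 nm: hc/λ = (6.626×10⁻³⁴)(2.998×10⁸)/(318×10⁻⁹) = 6.247×10⁻¹⁹ J.
Energy delivered: (327 mW)(130 s) = 42.51 J.
Photons incident: 42.51 / 6.247×10⁻¹⁹ = 6.805×10¹⁹, i.e. 6.805×10¹⁹/6.022×10²³ = 1.130×10⁻⁴ mol.
Fraction absorbed: 1 − 10^(−0.938) = 0.8847.
Photons absorbed: 0.8847 × 1.130×10⁻⁴ = 9.997×10⁻⁵ mol.
Φ = 3.172×10⁻⁵ mol / 9.997×10⁻⁵ mol photons = 0.317.

Φ = 0.317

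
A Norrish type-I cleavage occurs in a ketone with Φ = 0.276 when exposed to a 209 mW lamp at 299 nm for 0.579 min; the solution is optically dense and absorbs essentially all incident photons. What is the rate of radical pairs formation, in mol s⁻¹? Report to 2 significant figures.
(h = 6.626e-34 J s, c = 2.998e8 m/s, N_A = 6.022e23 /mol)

1.4e-7 mol s⁻¹

Photon energy at 299 nm: hc/λ = (6.626e-34)(2.998e8)/(299e-9) = 6.644e-19 J.
Energy delivered: (209 mW)(34.74 s) = 7.261 J.
Photons incident: 7.261 / 6.644e-19 = 1.093e19, i.e. 1.093e19/6.022e23 = 1.815e-5 mol.
Product formed: 0.276 × 1.815e-5 = 5.009e-6 mol.
Rate: 5.009e-6 / 34.74 s = 1.4e-7 mol s⁻¹.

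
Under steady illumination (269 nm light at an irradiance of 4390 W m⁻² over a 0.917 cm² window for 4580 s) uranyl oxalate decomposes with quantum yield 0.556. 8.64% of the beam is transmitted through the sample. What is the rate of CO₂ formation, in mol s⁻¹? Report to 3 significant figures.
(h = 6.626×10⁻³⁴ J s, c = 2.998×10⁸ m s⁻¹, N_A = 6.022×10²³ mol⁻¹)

4.60×10⁻⁷ mol s⁻¹

Photon energy at 269 nm: hc/λ = (6.626×10⁻³⁴)(2.998×10⁸)/(269×10⁻⁹) = 7.385×10⁻¹⁹ J.
Energy delivered: (4390 W m⁻²)(0.917×10⁻⁴ m²)(4580 s) = 1844 J.
Photons incident: 1844 / 7.385×10⁻¹⁹ = 2.497×10²¹, i.e. 2.497×10²¹/6.022×10²³ = 0.004146 mol.
Fraction absorbed: 1 − 8.64/100 = 0.9136.
Photons absorbed: 0.9136 × 0.004146 = 0.003788 mol.
Product formed: 0.556 × 0.003788 = 0.002106 mol.
Rate: 0.002106 / 4580 s = 4.60×10⁻⁷ mol s⁻¹.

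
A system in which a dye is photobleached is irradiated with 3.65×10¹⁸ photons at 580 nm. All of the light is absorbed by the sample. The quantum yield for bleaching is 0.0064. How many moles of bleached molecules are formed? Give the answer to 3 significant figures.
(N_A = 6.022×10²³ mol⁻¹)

3.88×10⁻⁸ mol

Moles of photons: 3.65×10¹⁸ / 6.022×10²³ = 6.061×10⁻⁶ mol.
Product: Φ × n_abs = 0.0064 × 6.061×10⁻⁶ = 3.879×10⁻⁸ mol.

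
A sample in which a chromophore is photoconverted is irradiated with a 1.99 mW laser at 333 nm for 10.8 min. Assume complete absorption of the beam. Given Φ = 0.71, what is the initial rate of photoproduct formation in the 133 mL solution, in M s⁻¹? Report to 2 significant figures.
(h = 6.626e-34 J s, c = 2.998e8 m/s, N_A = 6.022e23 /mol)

Photon energy at 333 nm: hc/λ = (6.626e-34)(2.998e8)/(333e-9) = 5.965e-19 J.
Energy delivered: (1.99 mW)(648 s) = 1.290 J.
Photons incident: 1.290 / 5.965e-19 = 2.163e18, i.e. 2.163e18/6.022e23 = 3.592e-6 mol.
Product formed: 0.71 × 3.592e-6 = 2.550e-6 mol.
Rate: 2.550e-6 mol / (648 s × 0.133 L) = 3.0e-8 M s⁻¹.

3.0e-8 M s⁻¹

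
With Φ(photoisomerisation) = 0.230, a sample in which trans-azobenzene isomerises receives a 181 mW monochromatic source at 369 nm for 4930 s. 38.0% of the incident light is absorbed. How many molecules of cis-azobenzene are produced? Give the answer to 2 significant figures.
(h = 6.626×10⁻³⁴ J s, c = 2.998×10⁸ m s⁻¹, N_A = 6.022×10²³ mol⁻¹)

Photon energy at 369 nm: hc/λ = (6.626×10⁻³⁴)(2.998×10⁸)/(369×10⁻⁹) = 5.383×10⁻¹⁹ J.
Energy delivered: (181 mW)(4930 s) = 892.3 J.
Photons incident: 892.3 / 5.383×10⁻¹⁹ = 1.658×10²¹, i.e. 1.658×10²¹/6.022×10²³ = 0.002753 mol.
Photons absorbed: 0.380 × 0.002753 = 0.001046 mol.
Product: Φ × n_abs = 0.230 × 0.001046 = 2.406×10⁻⁴ mol.
As a count: 2.406×10⁻⁴ × 6.022×10²³ = 1.4×10²⁰.

1.4×10²⁰ molecules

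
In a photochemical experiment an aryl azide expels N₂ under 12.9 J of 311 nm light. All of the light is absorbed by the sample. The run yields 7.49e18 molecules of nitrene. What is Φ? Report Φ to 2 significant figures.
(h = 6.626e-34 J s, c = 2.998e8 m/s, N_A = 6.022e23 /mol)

Φ = 0.37

Product: 7.49e18 / 6.022e23 = 1.244e-5 mol.
Photon energy at 311 nm: hc/λ = (6.626e-34)(2.998e8)/(311e-9) = 6.387e-19 J.
Photons incident: 12.9 / 6.387e-19 = 2.020e19, i.e. 2.020e19/6.022e23 = 3.354e-5 mol.
Φ = 1.244e-5 mol / 3.354e-5 mol photons = 0.37.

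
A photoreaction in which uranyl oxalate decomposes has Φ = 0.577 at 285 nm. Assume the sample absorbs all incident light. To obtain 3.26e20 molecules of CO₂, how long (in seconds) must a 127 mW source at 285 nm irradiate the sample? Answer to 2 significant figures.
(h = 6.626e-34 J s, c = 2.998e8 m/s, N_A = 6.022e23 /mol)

t ≈ 3100 s

Product: 3.26e20 / 6.022e23 = 5.413e-4 mol.
Photons that must be absorbed: 5.413e-4 / 0.577 = 9.381e-4 mol.
Photon energy: hc/λ = 6.970e-19 J; per mole, 4.197e5 J mol⁻¹.
Energy required: 9.381e-4 × 4.197e5 = 393.7 J.
Time: 393.7 J / 0.127 W = 3100 s.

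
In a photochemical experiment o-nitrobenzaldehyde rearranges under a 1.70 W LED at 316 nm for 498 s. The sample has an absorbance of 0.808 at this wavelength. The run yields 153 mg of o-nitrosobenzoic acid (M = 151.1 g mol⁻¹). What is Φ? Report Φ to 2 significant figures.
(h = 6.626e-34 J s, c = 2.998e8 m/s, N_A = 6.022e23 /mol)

Product: 153 mg / 151.1 g mol⁻¹ = 0.001013 mol.
Photon energy at 316 nm: hc/λ = (6.626e-34)(2.998e8)/(316e-9) = 6.286e-19 J.
Energy delivered: (1.70 W)(498 s) = 846.6 J.
Photons incident: 846.6 / 6.286e-19 = 1.347e21, i.e. 1.347e21/6.022e23 = 0.002237 mol.
Fraction absorbed: 1 − 10^(−0.808) = 0.8444.
Photons absorbed: 0.8444 × 0.002237 = 0.001889 mol.
Φ = 0.001013 mol / 0.001889 mol photons = 0.54.

Φ = 0.54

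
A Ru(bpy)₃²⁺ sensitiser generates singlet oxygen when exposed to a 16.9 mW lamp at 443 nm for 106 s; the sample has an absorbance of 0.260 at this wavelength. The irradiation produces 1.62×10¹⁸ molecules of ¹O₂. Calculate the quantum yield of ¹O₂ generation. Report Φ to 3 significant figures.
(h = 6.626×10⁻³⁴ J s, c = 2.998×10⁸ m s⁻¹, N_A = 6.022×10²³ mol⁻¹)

Product: 1.62×10¹⁸ / 6.022×10²³ = 2.690×10⁻⁶ mol.
Photon energy at 443 nm: hc/λ = (6.626×10⁻³⁴)(2.998×10⁸)/(443×10⁻⁹) = 4.484×10⁻¹⁹ J.
Energy delivered: (16.9 mW)(106 s) = 1.791 J.
Photons incident: 1.791 / 4.484×10⁻¹⁹ = 3.994×10¹⁸, i.e. 3.994×10¹⁸/6.022×10²³ = 6.632×10⁻⁶ mol.
Fraction absorbed: 1 − 10^(−0.260) = 0.4505.
Photons absorbed: 0.4505 × 6.632×10⁻⁶ = 2.988×10⁻⁶ mol.
Φ = 2.690×10⁻⁶ mol / 2.988×10⁻⁶ mol photons = 0.900.

Φ = 0.900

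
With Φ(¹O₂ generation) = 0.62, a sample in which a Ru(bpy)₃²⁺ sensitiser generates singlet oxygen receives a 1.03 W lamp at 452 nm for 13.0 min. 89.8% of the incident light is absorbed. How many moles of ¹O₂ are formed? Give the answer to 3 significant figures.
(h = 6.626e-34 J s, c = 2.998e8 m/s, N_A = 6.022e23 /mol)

Photon energy at 452 nm: hc/λ = (6.626e-34)(2.998e8)/(452e-9) = 4.395e-19 J.
Energy delivered: (1.03 W)(780 s) = 803.4 J.
Photons incident: 803.4 / 4.395e-19 = 1.828e21, i.e. 1.828e21/6.022e23 = 0.003036 mol.
Photons absorbed: 0.898 × 0.003036 = 0.002726 mol.
Product: Φ × n_abs = 0.62 × 0.002726 = 0.001690 mol.

0.00169 mol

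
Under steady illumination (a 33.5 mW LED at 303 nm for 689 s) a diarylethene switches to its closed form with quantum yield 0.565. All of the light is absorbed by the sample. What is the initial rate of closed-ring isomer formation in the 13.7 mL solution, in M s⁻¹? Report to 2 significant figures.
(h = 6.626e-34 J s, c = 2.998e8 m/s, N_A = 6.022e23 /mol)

Photon energy at 303 nm: hc/λ = (6.626e-34)(2.998e8)/(303e-9) = 6.556e-19 J.
Energy delivered: (33.5 mW)(689 s) = 23.08 J.
Photons incident: 23.08 / 6.556e-19 = 3.520e19, i.e. 3.520e19/6.022e23 = 5.845e-5 mol.
Product formed: 0.565 × 5.845e-5 = 3.302e-5 mol.
Rate: 3.302e-5 mol / (689 s × 0.0137 L) = 3.5e-6 M s⁻¹.

3.5e-6 M s⁻¹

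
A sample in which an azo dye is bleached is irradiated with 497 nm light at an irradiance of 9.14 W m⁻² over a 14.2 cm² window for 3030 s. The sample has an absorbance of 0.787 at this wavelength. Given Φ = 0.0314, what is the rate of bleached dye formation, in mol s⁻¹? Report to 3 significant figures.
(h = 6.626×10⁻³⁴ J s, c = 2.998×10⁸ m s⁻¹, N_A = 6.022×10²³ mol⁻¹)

1.42×10⁻⁹ mol s⁻¹

Photon energy at 497 nm: hc/λ = (6.626×10⁻³⁴)(2.998×10⁸)/(497×10⁻⁹) = 3.997×10⁻¹⁹ J.
Energy delivered: (9.14 W m⁻²)(14.2×10⁻⁴ m²)(3030 s) = 39.33 J.
Photons incident: 39.33 / 3.997×10⁻¹⁹ = 9.840×10¹⁹, i.e. 9.840×10¹⁹/6.022×10²³ = 1.634×10⁻⁴ mol.
Fraction absorbed: 1 − 10^(−0.787) = 0.8367.
Photons absorbed: 0.8367 × 1.634×10⁻⁴ = 1.367×10⁻⁴ mol.
Product formed: 0.0314 × 1.367×10⁻⁴ = 4.292×10⁻⁶ mol.
Rate: 4.292×10⁻⁶ / 3030 s = 1.42×10⁻⁹ mol s⁻¹.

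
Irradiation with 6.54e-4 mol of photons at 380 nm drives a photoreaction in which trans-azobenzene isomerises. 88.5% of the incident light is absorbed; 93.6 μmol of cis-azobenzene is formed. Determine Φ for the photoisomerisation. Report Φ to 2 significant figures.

Product: 93.6 μmol = 9.36e-5 mol.
Photons absorbed: 0.885 × 6.54e-4 = 5.788e-4 mol.
Φ = 9.36e-5 mol / 5.788e-4 mol photons = 0.16.

Φ = 0.16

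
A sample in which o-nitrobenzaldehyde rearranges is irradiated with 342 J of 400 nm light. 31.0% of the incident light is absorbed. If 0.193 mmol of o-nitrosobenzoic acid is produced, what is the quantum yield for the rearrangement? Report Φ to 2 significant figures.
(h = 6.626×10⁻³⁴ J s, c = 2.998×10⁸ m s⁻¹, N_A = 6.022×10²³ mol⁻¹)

Φ = 0.54

Product: 0.193 mmol = 1.93×10⁻⁴ mol.
Photon energy at 400 nm: hc/λ = (6.626×10⁻³⁴)(2.998×10⁸)/(400×10⁻⁹) = 4.966×10⁻¹⁹ J.
Photons incident: 342 / 4.966×10⁻¹⁹ = 6.887×10²⁰, i.e. 6.887×10²⁰/6.022×10²³ = 0.001144 mol.
Photons absorbed: 0.310 × 0.001144 = 3.546×10⁻⁴ mol.
Φ = 1.93×10⁻⁴ mol / 3.546×10⁻⁴ mol photons = 0.54.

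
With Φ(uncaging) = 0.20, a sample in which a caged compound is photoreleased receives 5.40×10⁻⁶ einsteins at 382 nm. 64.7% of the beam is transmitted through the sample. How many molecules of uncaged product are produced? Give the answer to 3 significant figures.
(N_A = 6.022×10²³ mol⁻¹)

Fraction absorbed: 1 − 64.7/100 = 0.3530.
Photons absorbed: 0.3530 × 5.40×10⁻⁶ = 1.906×10⁻⁶ mol.
Product: Φ × n_abs = 0.20 × 1.906×10⁻⁶ = 3.812×10⁻⁷ mol.
As a count: 3.812×10⁻⁷ × 6.022×10²³ = 2.30×10¹⁷.

2.30×10¹⁷ molecules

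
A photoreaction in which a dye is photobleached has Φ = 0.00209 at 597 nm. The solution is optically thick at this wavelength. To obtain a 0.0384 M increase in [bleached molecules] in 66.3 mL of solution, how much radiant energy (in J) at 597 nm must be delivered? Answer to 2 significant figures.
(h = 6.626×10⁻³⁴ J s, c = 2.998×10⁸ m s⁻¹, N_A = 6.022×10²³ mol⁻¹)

2.4×10⁵ J

Product: (0.0384 M)(0.0663 L) = 0.002546 mol.
Photons that must be absorbed: 0.002546 / 0.00209 = 1.218 mol.
Photon energy: hc/λ = 3.327×10⁻¹⁹ J; per mole, 2.004×10⁵ J mol⁻¹.
Energy required: 1.218 × 2.004×10⁵ = 2.4×10⁵ J.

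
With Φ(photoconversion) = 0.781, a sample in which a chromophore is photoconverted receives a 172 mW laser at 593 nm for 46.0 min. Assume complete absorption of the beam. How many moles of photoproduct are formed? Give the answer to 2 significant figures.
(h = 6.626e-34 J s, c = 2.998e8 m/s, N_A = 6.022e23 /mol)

Photon energy at 593 nm: hc/λ = (6.626e-34)(2.998e8)/(593e-9) = 3.350e-19 J.
Energy delivered: (172 mW)(2760 s) = 474.7 J.
Photons incident: 474.7 / 3.350e-19 = 1.417e21, i.e. 1.417e21/6.022e23 = 0.002353 mol.
Product: Φ × n_abs = 0.781 × 0.002353 = 0.001838 mol.

0.0018 mol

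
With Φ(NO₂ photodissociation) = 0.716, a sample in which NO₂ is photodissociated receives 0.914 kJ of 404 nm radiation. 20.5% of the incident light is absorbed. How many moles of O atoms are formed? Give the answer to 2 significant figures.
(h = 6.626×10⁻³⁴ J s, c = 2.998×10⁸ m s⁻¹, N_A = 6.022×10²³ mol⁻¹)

4.5×10⁻⁴ mol

Photon energy at 404 nm: hc/λ = (6.626×10⁻³⁴)(2.998×10⁸)/(404×10⁻⁹) = 4.917×10⁻¹⁹ J.
Incident energy: 0.914 kJ = 914 J.
Photons incident: 914 / 4.917×10⁻¹⁹ = 1.859×10²¹, i.e. 1.859×10²¹/6.022×10²³ = 0.003087 mol.
Photons absorbed: 0.205 × 0.003087 = 6.328×10⁻⁴ mol.
Product: Φ × n_abs = 0.716 × 6.328×10⁻⁴ = 4.531×10⁻⁴ mol.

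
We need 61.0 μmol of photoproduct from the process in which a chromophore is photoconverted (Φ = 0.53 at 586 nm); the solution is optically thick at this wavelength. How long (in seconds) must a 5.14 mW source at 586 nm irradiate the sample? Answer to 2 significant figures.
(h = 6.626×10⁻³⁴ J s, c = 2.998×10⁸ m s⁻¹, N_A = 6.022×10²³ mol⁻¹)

Product: 61.0 μmol = 6.10×10⁻⁵ mol.
Photons that must be absorbed: 6.10×10⁻⁵ / 0.53 = 1.151×10⁻⁴ mol.
Photon energy: hc/λ = 3.390×10⁻¹⁹ J; per mole, 2.041×10⁵ J mol⁻¹.
Energy required: 1.151×10⁻⁴ × 2.041×10⁵ = 23.49 J.
Time: 23.49 J / 0.00514 W = 4600 s.

t ≈ 4600 s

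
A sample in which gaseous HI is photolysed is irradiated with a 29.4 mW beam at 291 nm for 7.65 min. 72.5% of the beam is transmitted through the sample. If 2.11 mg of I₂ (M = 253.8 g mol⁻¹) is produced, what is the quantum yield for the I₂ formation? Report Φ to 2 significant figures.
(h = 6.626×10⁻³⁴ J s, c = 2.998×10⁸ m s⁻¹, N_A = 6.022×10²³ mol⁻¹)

Φ = 0.92

Product: 2.11 mg / 253.8 g mol⁻¹ = 8.314×10⁻⁶ mol.
Photon energy at 291 nm: hc/λ = (6.626×10⁻³⁴)(2.998×10⁸)/(291×10⁻⁹) = 6.826×10⁻¹⁹ J.
Energy delivered: (29.4 mW)(459 s) = 13.49 J.
Photons incident: 13.49 / 6.826×10⁻¹⁹ = 1.976×10¹⁹, i.e. 1.976×10¹⁹/6.022×10²³ = 3.281×10⁻⁵ mol.
Fraction absorbed: 1 − 72.5/100 = 0.2750.
Photons absorbed: 0.2750 × 3.281×10⁻⁵ = 9.023×10⁻⁶ mol.
Φ = 8.314×10⁻⁶ mol / 9.023×10⁻⁶ mol photons = 0.92.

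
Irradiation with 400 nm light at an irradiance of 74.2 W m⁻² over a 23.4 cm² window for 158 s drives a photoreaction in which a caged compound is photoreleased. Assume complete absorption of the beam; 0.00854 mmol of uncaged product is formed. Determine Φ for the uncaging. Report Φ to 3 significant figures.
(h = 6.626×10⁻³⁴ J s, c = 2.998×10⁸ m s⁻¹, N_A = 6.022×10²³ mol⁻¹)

Product: 0.00854 mmol = 8.54×10⁻⁶ mol.
Photon energy at 400 nm: hc/λ = (6.626×10⁻³⁴)(2.998×10⁸)/(400×10⁻⁹) = 4.966×10⁻¹⁹ J.
Energy delivered: (74.2 W m⁻²)(23.4×10⁻⁴ m²)(158 s) = 27.43 J.
Photons incident: 27.43 / 4.966×10⁻¹⁹ = 5.524×10¹⁹, i.e. 5.524×10¹⁹/6.022×10²³ = 9.173×10⁻⁵ mol.
Φ = 8.54×10⁻⁶ mol / 9.173×10⁻⁵ mol photons = 0.0931.

Φ = 0.0931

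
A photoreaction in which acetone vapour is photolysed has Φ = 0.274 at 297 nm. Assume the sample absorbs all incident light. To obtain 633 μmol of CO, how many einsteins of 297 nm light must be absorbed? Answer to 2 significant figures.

0.0023 einstein

Product: 633 μmol = 6.33e-4 mol.
Photons that must be absorbed: 6.33e-4 / 0.274 = 0.002310 mol.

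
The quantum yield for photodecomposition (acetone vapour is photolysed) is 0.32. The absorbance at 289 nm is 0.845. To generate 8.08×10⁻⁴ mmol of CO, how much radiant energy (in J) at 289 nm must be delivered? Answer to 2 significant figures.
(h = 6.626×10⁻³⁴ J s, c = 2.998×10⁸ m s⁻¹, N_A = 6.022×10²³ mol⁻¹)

1.2 J

Product: 8.08×10⁻⁴ mmol = 8.08×10⁻⁷ mol.
Photons that must be absorbed: 8.08×10⁻⁷ / 0.32 = 2.525×10⁻⁶ mol.
Fraction absorbed: 1 − 10^(−0.845) = 0.8571.
Incident photons needed: 2.525×10⁻⁶ / 0.8571 = 2.946×10⁻⁶ mol.
Photon energy: hc/λ = 6.874×10⁻¹⁹ J; per mole, 4.140×10⁵ J mol⁻¹.
Energy required: 2.946×10⁻⁶ × 4.140×10⁵ = 1.2 J.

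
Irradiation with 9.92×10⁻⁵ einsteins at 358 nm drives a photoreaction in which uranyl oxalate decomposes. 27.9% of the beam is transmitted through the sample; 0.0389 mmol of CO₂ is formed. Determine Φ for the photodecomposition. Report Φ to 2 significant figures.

Φ = 0.54

Product: 0.0389 mmol = 3.89×10⁻⁵ mol.
Fraction absorbed: 1 − 27.9/100 = 0.7210.
Photons absorbed: 0.7210 × 9.92×10⁻⁵ = 7.152×10⁻⁵ mol.
Φ = 3.89×10⁻⁵ mol / 7.152×10⁻⁵ mol photons = 0.54.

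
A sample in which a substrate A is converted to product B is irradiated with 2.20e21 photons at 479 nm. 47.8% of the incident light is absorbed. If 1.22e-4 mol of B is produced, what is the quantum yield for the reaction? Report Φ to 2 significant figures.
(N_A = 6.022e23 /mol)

Moles of photons: 2.20e21 / 6.022e23 = 0.003653 mol.
Photons absorbed: 0.478 × 0.003653 = 0.001746 mol.
Φ = 1.22e-4 mol / 0.001746 mol photons = 0.070.

Φ = 0.070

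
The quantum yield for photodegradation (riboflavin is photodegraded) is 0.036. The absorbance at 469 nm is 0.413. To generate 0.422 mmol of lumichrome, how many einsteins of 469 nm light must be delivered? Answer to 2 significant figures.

Product: 0.422 mmol = 4.22×10⁻⁴ mol.
Photons that must be absorbed: 4.22×10⁻⁴ / 0.036 = 0.01172 mol.
Fraction absorbed: 1 − 10^(−0.413) = 0.6136.
Incident photons needed: 0.01172 / 0.6136 = 0.01910 mol.

0.019 einstein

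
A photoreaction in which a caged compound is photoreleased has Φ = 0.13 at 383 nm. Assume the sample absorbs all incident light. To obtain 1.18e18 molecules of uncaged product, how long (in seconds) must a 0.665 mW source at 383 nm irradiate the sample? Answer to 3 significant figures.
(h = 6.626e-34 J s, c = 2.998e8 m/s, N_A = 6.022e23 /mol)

Product: 1.18e18 / 6.022e23 = 1.959e-6 mol.
Photons that must be absorbed: 1.959e-6 / 0.13 = 1.507e-5 mol.
Photon energy: hc/λ = 5.187e-19 J; per mole, 3.124e5 J mol⁻¹.
Energy required: 1.507e-5 × 3.124e5 = 4.708 J.
Time: 4.708 J / 0.000665 W = 7080 s.

t ≈ 7080 s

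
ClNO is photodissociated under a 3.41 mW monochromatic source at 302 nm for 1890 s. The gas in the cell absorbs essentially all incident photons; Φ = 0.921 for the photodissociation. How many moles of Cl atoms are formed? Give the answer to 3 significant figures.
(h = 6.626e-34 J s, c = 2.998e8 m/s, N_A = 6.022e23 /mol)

Photon energy at 302 nm: hc/λ = (6.626e-34)(2.998e8)/(302e-9) = 6.578e-19 J.
Energy delivered: (3.41 mW)(1890 s) = 6.445 J.
Photons incident: 6.445 / 6.578e-19 = 9.798e18, i.e. 9.798e18/6.022e23 = 1.627e-5 mol.
Product: Φ × n_abs = 0.921 × 1.627e-5 = 1.498e-5 mol.

1.50e-5 mol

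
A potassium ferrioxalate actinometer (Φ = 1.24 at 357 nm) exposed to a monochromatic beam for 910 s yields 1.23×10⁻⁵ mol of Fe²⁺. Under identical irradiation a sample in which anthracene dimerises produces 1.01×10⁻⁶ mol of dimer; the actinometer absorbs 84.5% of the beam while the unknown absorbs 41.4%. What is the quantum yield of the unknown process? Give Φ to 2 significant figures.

Photons absorbed by the actinometer: 1.23×10⁻⁵ / 1.24 = 9.919×10⁻⁶ mol.
Incident flux: 9.919×10⁻⁶ / 0.845 = 1.174×10⁻⁵ einstein.
Absorbed by unknown: 0.414 × 1.174×10⁻⁵ = 4.860×10⁻⁶ mol.
Φ(unknown) = 1.01×10⁻⁶ / 4.860×10⁻⁶ = 0.21.

Φ = 0.21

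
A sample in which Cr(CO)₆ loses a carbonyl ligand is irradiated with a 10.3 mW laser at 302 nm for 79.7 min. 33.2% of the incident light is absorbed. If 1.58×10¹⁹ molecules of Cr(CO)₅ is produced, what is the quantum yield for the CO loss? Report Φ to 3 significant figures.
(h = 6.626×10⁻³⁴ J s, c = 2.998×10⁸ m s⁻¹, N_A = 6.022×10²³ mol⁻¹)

Φ = 0.636

Product: 1.58×10¹⁹ / 6.022×10²³ = 2.624×10⁻⁵ mol.
Photon energy at 302 nm: hc/λ = (6.626×10⁻³⁴)(2.998×10⁸)/(302×10⁻⁹) = 6.578×10⁻¹⁹ J.
Energy delivered: (10.3 mW)(4782 s) = 49.25 J.
Photons incident: 49.25 / 6.578×10⁻¹⁹ = 7.487×10¹⁹, i.e. 7.487×10¹⁹/6.022×10²³ = 1.243×10⁻⁴ mol.
Photons absorbed: 0.332 × 1.243×10⁻⁴ = 4.127×10⁻⁵ mol.
Φ = 2.624×10⁻⁵ mol / 4.127×10⁻⁵ mol photons = 0.636.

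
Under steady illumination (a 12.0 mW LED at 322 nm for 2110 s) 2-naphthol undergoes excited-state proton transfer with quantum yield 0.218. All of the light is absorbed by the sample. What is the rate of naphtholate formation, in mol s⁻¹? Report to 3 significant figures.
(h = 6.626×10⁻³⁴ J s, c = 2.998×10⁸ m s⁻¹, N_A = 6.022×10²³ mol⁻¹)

Photon energy at 322 nm: hc/λ = (6.626×10⁻³⁴)(2.998×10⁸)/(322×10⁻⁹) = 6.169×10⁻¹⁹ J.
Energy delivered: (12.0 mW)(2110 s) = 25.32 J.
Photons incident: 25.32 / 6.169×10⁻¹⁹ = 4.104×10¹⁹, i.e. 4.104×10¹⁹/6.022×10²³ = 6.815×10⁻⁵ mol.
Product formed: 0.218 × 6.815×10⁻⁵ = 1.486×10⁻⁵ mol.
Rate: 1.486×10⁻⁵ / 2110 s = 7.04×10⁻⁹ mol s⁻¹.

7.04×10⁻⁹ mol s⁻¹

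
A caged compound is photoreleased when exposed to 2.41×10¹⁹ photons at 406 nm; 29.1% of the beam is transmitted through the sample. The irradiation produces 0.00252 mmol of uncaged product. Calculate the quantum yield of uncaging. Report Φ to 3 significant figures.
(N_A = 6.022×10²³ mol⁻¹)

Product: 0.00252 mmol = 2.52×10⁻⁶ mol.
Moles of photons: 2.41×10¹⁹ / 6.022×10²³ = 4.002×10⁻⁵ mol.
Fraction absorbed: 1 − 29.1/100 = 0.7090.
Photons absorbed: 0.7090 × 4.002×10⁻⁵ = 2.837×10⁻⁵ mol.
Φ = 2.52×10⁻⁶ mol / 2.837×10⁻⁵ mol photons = 0.0888.

Φ = 0.0888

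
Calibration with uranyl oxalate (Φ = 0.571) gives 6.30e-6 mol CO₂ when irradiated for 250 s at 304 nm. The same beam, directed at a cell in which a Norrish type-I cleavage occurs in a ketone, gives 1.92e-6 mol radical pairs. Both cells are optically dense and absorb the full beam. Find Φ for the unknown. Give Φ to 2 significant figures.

Φ = 0.17

Photons absorbed by the actinometer: 6.30e-6 / 0.571 = 1.103e-5 mol.
Φ(unknown) = 1.92e-6 / 1.103e-5 = 0.17.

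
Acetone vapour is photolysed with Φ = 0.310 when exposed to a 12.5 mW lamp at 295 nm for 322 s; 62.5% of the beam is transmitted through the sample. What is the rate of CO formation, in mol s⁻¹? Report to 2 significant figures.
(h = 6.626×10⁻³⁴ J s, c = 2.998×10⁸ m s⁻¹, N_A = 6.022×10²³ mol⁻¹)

3.6×10⁻⁹ mol s⁻¹

Photon energy at 295 nm: hc/λ = (6.626×10⁻³⁴)(2.998×10⁸)/(295×10⁻⁹) = 6.734×10⁻¹⁹ J.
Energy delivered: (12.5 mW)(322 s) = 4.025 J.
Photons incident: 4.025 / 6.734×10⁻¹⁹ = 5.977×10¹⁸, i.e. 5.977×10¹⁸/6.022×10²³ = 9.925×10⁻⁶ mol.
Fraction absorbed: 1 − 62.5/100 = 0.3750.
Photons absorbed: 0.3750 × 9.925×10⁻⁶ = 3.722×10⁻⁶ mol.
Product formed: 0.310 × 3.722×10⁻⁶ = 1.154×10⁻⁶ mol.
Rate: 1.154×10⁻⁶ / 322 s = 3.6×10⁻⁹ mol s⁻¹.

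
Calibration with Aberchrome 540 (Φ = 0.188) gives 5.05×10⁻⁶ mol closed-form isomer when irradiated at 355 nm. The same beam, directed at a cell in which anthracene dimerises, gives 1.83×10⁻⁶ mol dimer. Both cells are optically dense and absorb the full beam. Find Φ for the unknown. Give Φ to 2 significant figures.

Φ = 0.068

Photons absorbed by the actinometer: 5.05×10⁻⁶ / 0.188 = 2.686×10⁻⁵ mol.
Φ(unknown) = 1.83×10⁻⁶ / 2.686×10⁻⁵ = 0.068.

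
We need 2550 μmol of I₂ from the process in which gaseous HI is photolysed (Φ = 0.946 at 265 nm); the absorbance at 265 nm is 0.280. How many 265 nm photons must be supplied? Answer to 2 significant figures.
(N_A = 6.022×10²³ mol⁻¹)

3.4×10²¹ photons

Product: 2550 μmol = 0.00255 mol.
Photons that must be absorbed: 0.00255 / 0.946 = 0.002696 mol.
Fraction absorbed: 1 − 10^(−0.280) = 0.4752.
Incident photons needed: 0.002696 / 0.4752 = 0.005673 mol.
Photon count: 0.005673 × 6.022×10²³ = 3.4×10²¹.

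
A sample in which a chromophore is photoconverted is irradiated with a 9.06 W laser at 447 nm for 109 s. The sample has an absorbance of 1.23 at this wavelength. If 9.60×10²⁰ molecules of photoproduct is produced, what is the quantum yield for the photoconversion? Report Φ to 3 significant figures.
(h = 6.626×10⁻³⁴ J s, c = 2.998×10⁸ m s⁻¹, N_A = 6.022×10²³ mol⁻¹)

Product: 9.60×10²⁰ / 6.022×10²³ = 0.001594 mol.
Photon energy at 447 nm: hc/λ = (6.626×10⁻³⁴)(2.998×10⁸)/(447×10⁻⁹) = 4.444×10⁻¹⁹ J.
Energy delivered: (9.06 W)(109 s) = 987.5 J.
Photons incident: 987.5 / 4.444×10⁻¹⁹ = 2.222×10²¹, i.e. 2.222×10²¹/6.022×10²³ = 0.003690 mol.
Fraction absorbed: 1 − 10^(−1.23) = 0.9411.
Photons absorbed: 0.9411 × 0.003690 = 0.003473 mol.
Φ = 0.001594 mol / 0.003473 mol photons = 0.459.

Φ = 0.459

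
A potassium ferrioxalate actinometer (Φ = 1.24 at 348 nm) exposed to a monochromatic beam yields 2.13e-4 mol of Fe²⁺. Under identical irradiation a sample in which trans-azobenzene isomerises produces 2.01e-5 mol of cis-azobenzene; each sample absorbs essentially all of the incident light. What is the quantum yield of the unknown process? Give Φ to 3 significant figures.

Photons absorbed by the actinometer: 2.13e-4 / 1.24 = 1.718e-4 mol.
Φ(unknown) = 2.01e-5 / 1.718e-4 = 0.117.

Φ = 0.117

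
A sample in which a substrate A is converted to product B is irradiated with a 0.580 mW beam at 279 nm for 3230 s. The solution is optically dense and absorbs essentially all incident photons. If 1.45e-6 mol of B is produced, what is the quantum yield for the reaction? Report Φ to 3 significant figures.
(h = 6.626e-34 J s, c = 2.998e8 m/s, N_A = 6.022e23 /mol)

Photon energy at 279 nm: hc/λ = (6.626e-34)(2.998e8)/(279e-9) = 7.120e-19 J.
Energy delivered: (0.580 mW)(3230 s) = 1.873 J.
Photons incident: 1.873 / 7.120e-19 = 2.631e18, i.e. 2.631e18/6.022e23 = 4.369e-6 mol.
Φ = 1.45e-6 mol / 4.369e-6 mol photons = 0.332.

Φ = 0.332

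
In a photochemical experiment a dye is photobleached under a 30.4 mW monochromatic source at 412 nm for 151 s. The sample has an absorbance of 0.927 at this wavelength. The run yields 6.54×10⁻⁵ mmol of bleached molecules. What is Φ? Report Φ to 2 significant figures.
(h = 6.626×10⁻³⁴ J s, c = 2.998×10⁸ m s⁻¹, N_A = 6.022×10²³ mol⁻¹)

Product: 6.54×10⁻⁵ mmol = 6.54×10⁻⁸ mol.
Photon energy at 412 nm: hc/λ = (6.626×10⁻³⁴)(2.998×10⁸)/(412×10⁻⁹) = 4.822×10⁻¹⁹ J.
Energy delivered: (30.4 mW)(151 s) = 4.590 J.
Photons incident: 4.590 / 4.822×10⁻¹⁹ = 9.519×10¹⁸, i.e. 9.519×10¹⁸/6.022×10²³ = 1.581×10⁻⁵ mol.
Fraction absorbed: 1 − 10^(−0.927) = 0.8817.
Photons absorbed: 0.8817 × 1.581×10⁻⁵ = 1.394×10⁻⁵ mol.
Φ = 6.54×10⁻⁸ mol / 1.394×10⁻⁵ mol photons = 0.0047.

Φ = 0.0047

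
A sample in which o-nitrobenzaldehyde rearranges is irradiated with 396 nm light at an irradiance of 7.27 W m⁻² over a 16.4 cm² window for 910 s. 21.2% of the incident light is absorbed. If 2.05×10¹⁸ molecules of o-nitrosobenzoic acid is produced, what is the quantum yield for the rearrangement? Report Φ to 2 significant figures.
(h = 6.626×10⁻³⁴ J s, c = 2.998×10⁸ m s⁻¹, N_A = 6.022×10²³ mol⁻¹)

Φ = 0.45

Product: 2.05×10¹⁸ / 6.022×10²³ = 3.404×10⁻⁶ mol.
Photon energy at 396 nm: hc/λ = (6.626×10⁻³⁴)(2.998×10⁸)/(396×10⁻⁹) = 5.016×10⁻¹⁹ J.
Energy delivered: (7.27 W m⁻²)(16.4×10⁻⁴ m²)(910 s) = 10.85 J.
Photons incident: 10.85 / 5.016×10⁻¹⁹ = 2.163×10¹⁹, i.e. 2.163×10¹⁹/6.022×10²³ = 3.592×10⁻⁵ mol.
Photons absorbed: 0.212 × 3.592×10⁻⁵ = 7.615×10⁻⁶ mol.
Φ = 3.404×10⁻⁶ mol / 7.615×10⁻⁶ mol photons = 0.45.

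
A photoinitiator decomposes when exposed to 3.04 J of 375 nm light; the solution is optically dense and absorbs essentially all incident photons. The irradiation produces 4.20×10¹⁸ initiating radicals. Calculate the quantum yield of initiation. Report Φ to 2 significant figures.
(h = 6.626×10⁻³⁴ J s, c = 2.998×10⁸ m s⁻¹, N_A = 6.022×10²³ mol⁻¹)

Φ = 0.73

Product: 4.20×10¹⁸ / 6.022×10²³ = 6.974×10⁻⁶ mol.
Photon energy at 375 nm: hc/λ = (6.626×10⁻³⁴)(2.998×10⁸)/(375×10⁻⁹) = 5.297×10⁻¹⁹ J.
Photons incident: 3.04 / 5.297×10⁻¹⁹ = 5.739×10¹⁸, i.e. 5.739×10¹⁸/6.022×10²³ = 9.530×10⁻⁶ mol.
Φ = 6.974×10⁻⁶ mol / 9.530×10⁻⁶ mol photons = 0.73.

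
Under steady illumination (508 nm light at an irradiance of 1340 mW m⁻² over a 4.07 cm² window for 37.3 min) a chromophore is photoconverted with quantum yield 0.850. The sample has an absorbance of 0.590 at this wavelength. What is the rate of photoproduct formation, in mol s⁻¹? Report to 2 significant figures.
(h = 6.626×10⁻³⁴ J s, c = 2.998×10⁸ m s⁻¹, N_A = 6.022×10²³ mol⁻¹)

Photon energy at 508 nm: hc/λ = (6.626×10⁻³⁴)(2.998×10⁸)/(508×10⁻⁹) = 3.910×10⁻¹⁹ J.
Energy delivered: (1340 mW m⁻²)(4.07×10⁻⁴ m²)(2238 s) = 1.221 J.
Photons incident: 1.221 / 3.910×10⁻¹⁹ = 3.123×10¹⁸, i.e. 3.123×10¹⁸/6.022×10²³ = 5.186×10⁻⁶ mol.
Fraction absorbed: 1 − 10^(−0.590) = 0.7430.
Photons absorbed: 0.7430 × 5.186×10⁻⁶ = 3.853×10⁻⁶ mol.
Product formed: 0.850 × 3.853×10⁻⁶ = 3.275×10⁻⁶ mol.
Rate: 3.275×10⁻⁶ / 2238 s = 1.5×10⁻⁹ mol s⁻¹.

1.5×10⁻⁹ mol s⁻¹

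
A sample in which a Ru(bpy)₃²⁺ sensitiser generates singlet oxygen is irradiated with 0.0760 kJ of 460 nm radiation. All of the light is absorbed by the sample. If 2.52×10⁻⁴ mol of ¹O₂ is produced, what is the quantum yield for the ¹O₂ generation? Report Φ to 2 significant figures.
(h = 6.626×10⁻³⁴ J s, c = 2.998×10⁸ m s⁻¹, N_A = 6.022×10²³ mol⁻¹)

Φ = 0.86

Photon energy at 460 nm: hc/λ = (6.626×10⁻³⁴)(2.998×10⁸)/(460×10⁻⁹) = 4.318×10⁻¹⁹ J.
Incident energy: 0.0760 kJ = 76.0 J.
Photons incident: 76.0 / 4.318×10⁻¹⁹ = 1.760×10²⁰, i.e. 1.760×10²⁰/6.022×10²³ = 2.923×10⁻⁴ mol.
Φ = 2.52×10⁻⁴ mol / 2.923×10⁻⁴ mol photons = 0.86.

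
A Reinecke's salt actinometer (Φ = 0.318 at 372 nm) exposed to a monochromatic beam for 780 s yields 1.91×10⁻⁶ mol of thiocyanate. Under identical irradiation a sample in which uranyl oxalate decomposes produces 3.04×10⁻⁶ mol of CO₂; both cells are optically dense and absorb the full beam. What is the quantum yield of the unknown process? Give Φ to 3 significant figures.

Φ = 0.506

Photons absorbed by the actinometer: 1.91×10⁻⁶ / 0.318 = 6.006×10⁻⁶ mol.
Φ(unknown) = 3.04×10⁻⁶ / 6.006×10⁻⁶ = 0.506.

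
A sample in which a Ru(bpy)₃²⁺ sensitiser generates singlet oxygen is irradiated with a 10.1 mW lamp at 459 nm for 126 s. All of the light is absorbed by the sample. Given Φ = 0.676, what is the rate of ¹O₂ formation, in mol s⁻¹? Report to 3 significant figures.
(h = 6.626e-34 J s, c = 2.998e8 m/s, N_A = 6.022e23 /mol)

2.62e-8 mol s⁻¹

Photon energy at 459 nm: hc/λ = (6.626e-34)(2.998e8)/(459e-9) = 4.328e-19 J.
Energy delivered: (10.1 mW)(126 s) = 1.273 J.
Photons incident: 1.273 / 4.328e-19 = 2.941e18, i.e. 2.941e18/6.022e23 = 4.884e-6 mol.
Product formed: 0.676 × 4.884e-6 = 3.302e-6 mol.
Rate: 3.302e-6 / 126 s = 2.62e-8 mol s⁻¹.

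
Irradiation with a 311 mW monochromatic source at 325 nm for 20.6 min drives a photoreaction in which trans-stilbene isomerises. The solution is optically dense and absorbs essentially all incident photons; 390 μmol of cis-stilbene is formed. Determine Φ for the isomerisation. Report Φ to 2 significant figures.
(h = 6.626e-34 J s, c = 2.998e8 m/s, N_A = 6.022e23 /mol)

Φ = 0.37

Product: 390 μmol = 3.90e-4 mol.
Photon energy at 325 nm: hc/λ = (6.626e-34)(2.998e8)/(325e-9) = 6.112e-19 J.
Energy delivered: (311 mW)(1236 s) = 384.4 J.
Photons incident: 384.4 / 6.112e-19 = 6.289e20, i.e. 6.289e20/6.022e23 = 0.001044 mol.
Φ = 3.90e-4 mol / 0.001044 mol photons = 0.37.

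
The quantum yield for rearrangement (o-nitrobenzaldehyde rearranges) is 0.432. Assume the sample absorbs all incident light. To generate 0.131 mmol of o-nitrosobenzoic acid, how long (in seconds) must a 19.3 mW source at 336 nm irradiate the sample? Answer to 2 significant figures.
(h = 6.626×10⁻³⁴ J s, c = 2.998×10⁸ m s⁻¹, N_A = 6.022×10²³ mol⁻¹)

Product: 0.131 mmol = 1.31×10⁻⁴ mol.
Photons that must be absorbed: 1.31×10⁻⁴ / 0.432 = 3.032×10⁻⁴ mol.
Photon energy: hc/λ = 5.912×10⁻¹⁹ J; per mole, 3.560×10⁵ J mol⁻¹.
Energy required: 3.032×10⁻⁴ × 3.560×10⁵ = 107.9 J.
Time: 107.9 J / 0.0193 W = 5600 s.

t ≈ 5600 s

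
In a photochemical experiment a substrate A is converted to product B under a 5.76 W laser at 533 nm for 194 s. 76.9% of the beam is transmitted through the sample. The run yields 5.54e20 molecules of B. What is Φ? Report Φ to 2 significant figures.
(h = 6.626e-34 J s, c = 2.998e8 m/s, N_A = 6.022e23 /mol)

Φ = 0.80

Product: 5.54e20 / 6.022e23 = 9.200e-4 mol.
Photon energy at 533 nm: hc/λ = (6.626e-34)(2.998e8)/(533e-9) = 3.727e-19 J.
Energy delivered: (5.76 W)(194 s) = 1117 J.
Photons incident: 1117 / 3.727e-19 = 2.997e21, i.e. 2.997e21/6.022e23 = 0.004977 mol.
Fraction absorbed: 1 − 76.9/100 = 0.2310.
Photons absorbed: 0.2310 × 0.004977 = 0.001150 mol.
Φ = 9.200e-4 mol / 0.001150 mol photons = 0.80.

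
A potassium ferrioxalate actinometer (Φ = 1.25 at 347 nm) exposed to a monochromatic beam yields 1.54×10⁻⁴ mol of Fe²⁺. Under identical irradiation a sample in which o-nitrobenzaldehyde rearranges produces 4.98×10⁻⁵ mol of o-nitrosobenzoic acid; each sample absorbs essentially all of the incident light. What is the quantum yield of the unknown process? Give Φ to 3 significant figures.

Φ = 0.404

Photons absorbed by the actinometer: 1.54×10⁻⁴ / 1.25 = 1.232×10⁻⁴ mol.
Φ(unknown) = 4.98×10⁻⁵ / 1.232×10⁻⁴ = 0.404.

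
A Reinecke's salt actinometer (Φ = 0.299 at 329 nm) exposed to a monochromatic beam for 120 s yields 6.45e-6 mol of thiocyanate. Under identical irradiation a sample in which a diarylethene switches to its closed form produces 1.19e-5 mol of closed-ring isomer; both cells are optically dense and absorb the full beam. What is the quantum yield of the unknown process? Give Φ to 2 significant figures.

Photons absorbed by the actinometer: 6.45e-6 / 0.299 = 2.157e-5 mol.
Φ(unknown) = 1.19e-5 / 2.157e-5 = 0.55.

Φ = 0.55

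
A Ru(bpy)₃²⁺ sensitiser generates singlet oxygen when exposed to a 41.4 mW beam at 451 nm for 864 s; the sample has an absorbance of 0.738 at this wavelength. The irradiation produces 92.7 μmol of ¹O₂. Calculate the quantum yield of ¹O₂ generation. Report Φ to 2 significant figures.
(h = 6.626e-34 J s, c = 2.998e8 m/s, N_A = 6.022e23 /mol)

Φ = 0.84

Product: 92.7 μmol = 9.27e-5 mol.
Photon energy at 451 nm: hc/λ = (6.626e-34)(2.998e8)/(451e-9) = 4.405e-19 J.
Energy delivered: (41.4 mW)(864 s) = 35.77 J.
Photons incident: 35.77 / 4.405e-19 = 8.120e19, i.e. 8.120e19/6.022e23 = 1.348e-4 mol.
Fraction absorbed: 1 − 10^(−0.738) = 0.8172.
Photons absorbed: 0.8172 × 1.348e-4 = 1.102e-4 mol.
Φ = 9.27e-5 mol / 1.102e-4 mol photons = 0.84.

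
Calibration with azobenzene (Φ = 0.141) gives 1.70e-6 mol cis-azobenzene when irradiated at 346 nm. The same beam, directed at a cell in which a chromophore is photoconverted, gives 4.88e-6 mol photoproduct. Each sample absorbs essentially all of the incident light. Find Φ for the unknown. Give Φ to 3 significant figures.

Photons absorbed by the actinometer: 1.70e-6 / 0.141 = 1.206e-5 mol.
Φ(unknown) = 4.88e-6 / 1.206e-5 = 0.405.

Φ = 0.405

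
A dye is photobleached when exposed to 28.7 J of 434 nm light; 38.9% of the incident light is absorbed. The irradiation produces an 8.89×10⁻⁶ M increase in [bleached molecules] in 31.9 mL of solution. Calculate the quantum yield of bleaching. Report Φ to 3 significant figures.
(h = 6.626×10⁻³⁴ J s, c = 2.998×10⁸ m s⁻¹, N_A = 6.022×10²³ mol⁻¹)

Product: (8.89×10⁻⁶ M)(0.0319 L) = 2.836×10⁻⁷ mol.
Photon energy at 434 nm: hc/λ = (6.626×10⁻³⁴)(2.998×10⁸)/(434×10⁻⁹) = 4.577×10⁻¹⁹ J.
Photons incident: 28.7 / 4.577×10⁻¹⁹ = 6.270×10¹⁹, i.e. 6.270×10¹⁹/6.022×10²³ = 1.041×10⁻⁴ mol.
Photons absorbed: 0.389 × 1.041×10⁻⁴ = 4.049×10⁻⁵ mol.
Φ = 2.836×10⁻⁷ mol / 4.049×10⁻⁵ mol photons = 0.00700.

Φ = 0.00700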